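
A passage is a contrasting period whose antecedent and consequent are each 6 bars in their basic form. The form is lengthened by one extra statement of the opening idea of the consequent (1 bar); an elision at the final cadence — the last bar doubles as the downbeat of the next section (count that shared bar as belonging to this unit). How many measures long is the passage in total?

13 measures

Basic contrasting period: 6 + 6 = 12 bars.
12 (basic form) + 1 (extra statement) = 13.
The elision shares a bar with the next section but does not change this unit's count.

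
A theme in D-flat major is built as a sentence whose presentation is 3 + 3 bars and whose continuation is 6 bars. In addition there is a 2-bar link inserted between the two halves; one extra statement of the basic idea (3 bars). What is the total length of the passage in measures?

Basic sentence: 3 + 3 + 6 = 12 bars.
12 (basic form) + 2 (link) + 3 (extra statement) = 17.

17 measures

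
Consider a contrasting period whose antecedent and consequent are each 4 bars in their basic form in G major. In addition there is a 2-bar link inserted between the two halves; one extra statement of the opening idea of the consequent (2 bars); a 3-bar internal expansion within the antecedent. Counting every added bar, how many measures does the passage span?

15 measures

Basic contrasting period: 4 + 4 = 8 bars.
8 (basic form) + 2 (link) + 2 (extra statement) + 3 (internal expansion) = 15.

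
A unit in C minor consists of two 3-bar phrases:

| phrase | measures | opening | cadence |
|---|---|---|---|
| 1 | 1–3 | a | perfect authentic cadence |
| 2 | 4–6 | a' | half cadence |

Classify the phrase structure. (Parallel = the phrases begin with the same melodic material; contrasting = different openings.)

The second phrase closes with a half cadence, which is not stronger than the first phrase's perfect authentic cadence; without a weak→strong cadential pair there is no antecedent–consequent relationship, so this is a phrase group rather than a period.

phrase group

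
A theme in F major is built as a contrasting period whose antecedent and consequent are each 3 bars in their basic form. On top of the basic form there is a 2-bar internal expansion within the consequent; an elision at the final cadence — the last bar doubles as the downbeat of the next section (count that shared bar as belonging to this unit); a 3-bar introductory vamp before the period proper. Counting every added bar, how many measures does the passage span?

Basic contrasting period: 3 + 3 = 6 bars.
6 (basic form) + 2 (internal expansion) + 3 (introduction) = 11.
The elision shares a bar with the next section but does not change this unit's count.

11 measures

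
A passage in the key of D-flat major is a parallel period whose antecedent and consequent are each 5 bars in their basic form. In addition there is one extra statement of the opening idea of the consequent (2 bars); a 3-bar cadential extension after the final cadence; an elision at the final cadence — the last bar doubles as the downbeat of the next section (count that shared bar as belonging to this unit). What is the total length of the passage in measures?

15 measures

Basic parallel period: 5 + 5 = 10 bars.
10 (basic form) + 2 (extra statement) + 3 (cadential extension) = 15.
The elision shares a bar with the next section but does not change this unit's count.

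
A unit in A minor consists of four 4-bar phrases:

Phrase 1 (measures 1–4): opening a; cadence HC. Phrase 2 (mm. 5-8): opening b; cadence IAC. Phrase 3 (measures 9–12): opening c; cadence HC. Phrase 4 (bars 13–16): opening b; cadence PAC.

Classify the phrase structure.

contrasting double period

Four phrases in two halves: the first half (bars 1-8) ends with an imperfect authentic cadence, the second (bars 9-16) with a perfect authentic cadence — a large antecedent–consequent pair, i.e. a double period.
Phrase 3 begins with different material from phrase 1, making it contrasting.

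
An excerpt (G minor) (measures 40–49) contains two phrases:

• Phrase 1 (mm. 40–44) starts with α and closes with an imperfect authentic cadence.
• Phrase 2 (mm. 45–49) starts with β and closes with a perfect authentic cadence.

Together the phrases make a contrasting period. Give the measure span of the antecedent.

measures 40–44

The phrase ending with the weaker cadence (imperfect authentic cadence) is the antecedent; the one ending more conclusively (perfect authentic cadence) is the consequent. The antecedent is measures 40–44.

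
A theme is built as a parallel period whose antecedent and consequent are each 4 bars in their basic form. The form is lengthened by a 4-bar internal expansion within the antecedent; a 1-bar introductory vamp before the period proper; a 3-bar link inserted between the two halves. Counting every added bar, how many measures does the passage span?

16 measures

Basic parallel period: 4 + 4 = 8 bars.
8 (basic form) + 4 (internal expansion) + 1 (introduction) + 3 (link) = 16.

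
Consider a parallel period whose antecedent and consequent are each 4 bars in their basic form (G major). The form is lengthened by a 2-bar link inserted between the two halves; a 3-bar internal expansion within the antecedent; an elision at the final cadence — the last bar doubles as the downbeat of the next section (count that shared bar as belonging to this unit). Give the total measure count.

Basic parallel period: 4 + 4 = 8 bars.
8 (basic form) + 2 (link) + 3 (internal expansion) = 13.
The elision shares a bar with the next section but does not change this unit's count.

13 measures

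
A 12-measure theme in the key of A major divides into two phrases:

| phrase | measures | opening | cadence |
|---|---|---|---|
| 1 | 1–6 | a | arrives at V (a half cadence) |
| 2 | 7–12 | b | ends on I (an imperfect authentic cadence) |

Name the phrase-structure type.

contrasting period

Phrase 1 ends with a half cadence (weaker) and phrase 2 with an imperfect authentic cadence (stronger): antecedent + consequent = a period.
The two phrases open with different material (a / b), so the period is contrasting.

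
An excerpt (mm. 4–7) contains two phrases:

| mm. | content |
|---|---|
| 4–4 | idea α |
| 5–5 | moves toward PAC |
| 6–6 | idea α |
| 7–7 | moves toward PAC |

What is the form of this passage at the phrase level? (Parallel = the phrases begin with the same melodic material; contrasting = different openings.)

Both phrases have the same opening (α) and the same cadence (perfect authentic cadence): the second is a restatement, not a consequent, so this is a repeated phrase rather than a period.

repeated phrase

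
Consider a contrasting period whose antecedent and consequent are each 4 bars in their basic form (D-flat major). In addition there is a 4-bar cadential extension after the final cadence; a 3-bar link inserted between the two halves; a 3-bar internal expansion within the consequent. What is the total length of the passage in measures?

Basic contrasting period: 4 + 4 = 8 bars.
8 (basic form) + 4 (cadential extension) + 3 (link) + 3 (internal expansion) = 18.

18 measures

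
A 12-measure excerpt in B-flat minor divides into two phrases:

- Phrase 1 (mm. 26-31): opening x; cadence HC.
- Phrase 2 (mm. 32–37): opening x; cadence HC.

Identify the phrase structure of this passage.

Both phrases have the same opening (x) and the same cadence (half cadence): the second is a restatement, not a consequent, so this is a repeated phrase rather than a period.

repeated phrase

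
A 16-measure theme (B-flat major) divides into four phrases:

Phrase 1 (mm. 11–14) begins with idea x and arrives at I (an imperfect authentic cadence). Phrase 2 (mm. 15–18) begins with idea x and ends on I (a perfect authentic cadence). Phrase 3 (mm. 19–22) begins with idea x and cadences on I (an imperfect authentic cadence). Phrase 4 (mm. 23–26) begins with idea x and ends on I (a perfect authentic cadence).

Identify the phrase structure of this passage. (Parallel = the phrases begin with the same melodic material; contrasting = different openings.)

The cadence pattern IAC–PAC–IAC–PAC is weak–strong twice, and phrases 3–4 restate phrases 1–2: a period heard twice, not a double period (which would end weakly at phrase 2).

repeated period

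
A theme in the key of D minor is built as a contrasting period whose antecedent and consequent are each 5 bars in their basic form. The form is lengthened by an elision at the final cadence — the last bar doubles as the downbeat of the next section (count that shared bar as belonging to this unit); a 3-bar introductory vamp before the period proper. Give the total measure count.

13 measures

Basic contrasting period: 5 + 5 = 10 bars.
10 (basic form) + 3 (introduction) = 13.
The elision shares a bar with the next section but does not change this unit's count.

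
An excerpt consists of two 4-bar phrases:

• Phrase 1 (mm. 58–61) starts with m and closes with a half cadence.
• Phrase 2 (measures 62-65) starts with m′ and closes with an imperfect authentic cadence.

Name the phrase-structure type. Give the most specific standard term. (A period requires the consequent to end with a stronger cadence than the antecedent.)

parallel period

Phrase 1 ends with a half cadence (weaker) and phrase 2 with an imperfect authentic cadence (stronger): antecedent + consequent = a period.
The two phrases open with the same material (m / m′), so the period is parallel.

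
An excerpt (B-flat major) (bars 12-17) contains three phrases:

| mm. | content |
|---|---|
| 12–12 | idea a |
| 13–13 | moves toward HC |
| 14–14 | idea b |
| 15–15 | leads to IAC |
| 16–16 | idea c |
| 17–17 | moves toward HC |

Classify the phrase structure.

The final phrase closes with a half cadence, which is not stronger than the preceding imperfect authentic cadence; the 3 phrases lack an overall antecedent–consequent design and so form a phrase group.

phrase group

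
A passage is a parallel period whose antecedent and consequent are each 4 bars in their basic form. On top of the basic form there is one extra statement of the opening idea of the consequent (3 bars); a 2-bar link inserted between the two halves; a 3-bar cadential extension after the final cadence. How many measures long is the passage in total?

16 measures

Basic parallel period: 4 + 4 = 8 bars.
8 (basic form) + 3 (extra statement) + 2 (link) + 3 (cadential extension) = 16.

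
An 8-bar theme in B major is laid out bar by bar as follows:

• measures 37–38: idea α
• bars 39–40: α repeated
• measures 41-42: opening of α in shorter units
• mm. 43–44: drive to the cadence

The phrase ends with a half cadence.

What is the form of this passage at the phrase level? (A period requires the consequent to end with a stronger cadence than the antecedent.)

sentence

Basic idea (mm. 37–38) + its repetition (measures 39-40) form the presentation; fragmentation and cadence (measures 41–44) form the continuation — the 8-bar whole is a sentence.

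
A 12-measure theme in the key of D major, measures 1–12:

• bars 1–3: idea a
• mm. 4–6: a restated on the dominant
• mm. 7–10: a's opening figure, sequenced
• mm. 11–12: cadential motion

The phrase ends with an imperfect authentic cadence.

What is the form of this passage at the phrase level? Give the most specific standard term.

Basic idea (measures 1-3) + its repetition (bars 4–6) form the presentation; fragmentation and cadence (bars 7–12) form the continuation — the 12-bar whole is a sentence.

sentence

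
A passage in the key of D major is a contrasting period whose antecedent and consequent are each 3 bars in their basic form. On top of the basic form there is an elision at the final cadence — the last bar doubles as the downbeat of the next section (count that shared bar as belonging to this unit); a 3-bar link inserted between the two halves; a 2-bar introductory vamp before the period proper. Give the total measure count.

Basic contrasting period: 3 + 3 = 6 bars.
6 (basic form) + 3 (link) + 2 (introduction) = 11.
The elision shares a bar with the next section but does not change this unit's count.

11 measures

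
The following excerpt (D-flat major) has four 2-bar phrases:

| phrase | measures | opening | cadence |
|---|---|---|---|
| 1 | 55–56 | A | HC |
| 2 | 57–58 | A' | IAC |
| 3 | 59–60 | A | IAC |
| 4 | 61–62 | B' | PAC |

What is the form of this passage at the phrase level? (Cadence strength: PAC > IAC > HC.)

Four phrases in two halves: the first half (measures 55–58) ends with an imperfect authentic cadence, the second (bars 59-62) with a perfect authentic cadence — a large antecedent–consequent pair, i.e. a double period.
Phrase 3 begins with the same material as phrase 1, making it parallel.

parallel double period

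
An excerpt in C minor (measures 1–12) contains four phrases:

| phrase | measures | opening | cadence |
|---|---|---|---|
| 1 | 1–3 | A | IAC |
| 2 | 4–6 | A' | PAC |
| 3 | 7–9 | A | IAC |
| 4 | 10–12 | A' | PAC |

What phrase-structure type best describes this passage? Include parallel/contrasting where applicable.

repeated period

The cadence pattern IAC–PAC–IAC–PAC is weak–strong twice, and phrases 3–4 restate phrases 1–2: a period heard twice, not a double period (which would end weakly at phrase 2).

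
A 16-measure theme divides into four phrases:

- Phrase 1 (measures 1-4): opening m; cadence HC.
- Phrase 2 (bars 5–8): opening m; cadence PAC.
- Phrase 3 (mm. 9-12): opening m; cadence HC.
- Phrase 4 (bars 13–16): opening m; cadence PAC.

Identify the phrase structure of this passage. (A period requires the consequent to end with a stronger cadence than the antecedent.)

repeated period

The cadence pattern HC–PAC–HC–PAC is weak–strong twice, and phrases 3–4 restate phrases 1–2: a period heard twice, not a double period (which would end weakly at phrase 2).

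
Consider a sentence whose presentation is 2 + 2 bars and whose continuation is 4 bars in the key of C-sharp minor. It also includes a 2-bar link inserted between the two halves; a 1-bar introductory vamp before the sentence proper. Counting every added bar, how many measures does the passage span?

Basic sentence: 2 + 2 + 4 = 8 bars.
8 (basic form) + 2 (link) + 1 (introduction) = 11.

11 measures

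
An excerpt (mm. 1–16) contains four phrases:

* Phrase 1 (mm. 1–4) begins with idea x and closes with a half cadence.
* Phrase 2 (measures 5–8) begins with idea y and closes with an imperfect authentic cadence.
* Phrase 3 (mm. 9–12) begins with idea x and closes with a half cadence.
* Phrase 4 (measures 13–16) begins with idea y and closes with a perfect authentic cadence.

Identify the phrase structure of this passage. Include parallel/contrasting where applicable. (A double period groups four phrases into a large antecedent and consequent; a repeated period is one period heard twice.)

parallel double period

Four phrases in two halves: the first half (measures 1-8) ends with an imperfect authentic cadence, the second (mm. 9–16) with a perfect authentic cadence — a large antecedent–consequent pair, i.e. a double period.
Phrase 3 begins with the same material as phrase 1, making it parallel.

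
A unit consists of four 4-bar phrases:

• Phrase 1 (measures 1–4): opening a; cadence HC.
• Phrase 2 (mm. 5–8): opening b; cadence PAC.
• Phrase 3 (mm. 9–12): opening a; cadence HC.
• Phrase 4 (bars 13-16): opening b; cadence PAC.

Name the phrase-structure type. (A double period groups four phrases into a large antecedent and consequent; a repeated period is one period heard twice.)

repeated period

The cadence pattern HC–PAC–HC–PAC is weak–strong twice, and phrases 3–4 restate phrases 1–2: a period heard twice, not a double period (which would end weakly at phrase 2).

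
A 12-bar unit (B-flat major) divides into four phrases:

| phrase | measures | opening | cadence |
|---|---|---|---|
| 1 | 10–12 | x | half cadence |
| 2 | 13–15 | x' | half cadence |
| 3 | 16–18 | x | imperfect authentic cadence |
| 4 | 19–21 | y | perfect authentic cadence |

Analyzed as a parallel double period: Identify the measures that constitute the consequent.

measures 16–21

In a double period the four phrases pair into a large antecedent (phrases 1–2, ending half cadence) and a large consequent (phrases 3–4, ending perfect authentic cadence). The consequent spans mm. 16-21.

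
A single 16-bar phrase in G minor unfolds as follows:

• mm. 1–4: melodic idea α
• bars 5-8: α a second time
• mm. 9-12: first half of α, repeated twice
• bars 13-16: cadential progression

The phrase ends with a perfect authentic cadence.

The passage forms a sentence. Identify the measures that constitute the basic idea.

The presentation of a sentence is the basic idea (bars 1-4) plus its repetition (measures 5-8); the basic idea is therefore bars 1–4.

measures 1–4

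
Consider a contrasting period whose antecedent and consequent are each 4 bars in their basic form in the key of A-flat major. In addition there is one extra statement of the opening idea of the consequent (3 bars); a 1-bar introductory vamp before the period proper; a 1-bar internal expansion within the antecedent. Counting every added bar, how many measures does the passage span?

13 measures

Basic contrasting period: 4 + 4 = 8 bars.
8 (basic form) + 3 (extra statement) + 1 (introduction) + 1 (internal expansion) = 13.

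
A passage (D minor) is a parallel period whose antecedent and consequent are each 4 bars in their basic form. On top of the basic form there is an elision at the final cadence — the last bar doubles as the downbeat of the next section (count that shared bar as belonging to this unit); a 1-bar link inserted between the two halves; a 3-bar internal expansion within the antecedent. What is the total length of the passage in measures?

Basic parallel period: 4 + 4 = 8 bars.
8 (basic form) + 1 (link) + 3 (internal expansion) = 12.
The elision shares a bar with the next section but does not change this unit's count.

12 measures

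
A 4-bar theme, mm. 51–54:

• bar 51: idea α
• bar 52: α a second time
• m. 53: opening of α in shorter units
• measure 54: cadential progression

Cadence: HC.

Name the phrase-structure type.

Basic idea (m. 51) + its repetition (m. 52) form the presentation; fragmentation and cadence (bars 53-54) form the continuation — the 4-bar whole is a sentence.

sentence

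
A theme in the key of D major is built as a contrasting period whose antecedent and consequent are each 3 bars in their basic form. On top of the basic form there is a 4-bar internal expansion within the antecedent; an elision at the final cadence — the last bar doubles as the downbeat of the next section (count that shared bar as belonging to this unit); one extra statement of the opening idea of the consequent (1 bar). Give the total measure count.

11 measures

Basic contrasting period: 3 + 3 = 6 bars.
6 (basic form) + 4 (internal expansion) + 1 (extra statement) = 11.
The elision shares a bar with the next section but does not change this unit's count.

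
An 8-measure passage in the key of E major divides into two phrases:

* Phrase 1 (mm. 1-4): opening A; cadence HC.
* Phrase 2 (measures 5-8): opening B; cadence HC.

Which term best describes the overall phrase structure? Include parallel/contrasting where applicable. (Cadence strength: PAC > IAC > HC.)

The second phrase closes with a half cadence, which is not stronger than the first phrase's half cadence; without a weak→strong cadential pair there is no antecedent–consequent relationship, so this is a phrase group rather than a period.

phrase group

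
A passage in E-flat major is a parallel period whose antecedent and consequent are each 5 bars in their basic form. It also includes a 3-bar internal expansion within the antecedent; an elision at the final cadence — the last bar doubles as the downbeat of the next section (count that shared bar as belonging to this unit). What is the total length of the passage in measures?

13 measures

Basic parallel period: 5 + 5 = 10 bars.
10 (basic form) + 3 (internal expansion) = 13.
The elision shares a bar with the next section but does not change this unit's count.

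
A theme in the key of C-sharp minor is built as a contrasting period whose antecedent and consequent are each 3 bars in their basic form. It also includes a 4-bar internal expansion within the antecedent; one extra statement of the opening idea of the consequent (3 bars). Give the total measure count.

Basic contrasting period: 3 + 3 = 6 bars.
6 (basic form) + 4 (internal expansion) + 3 (extra statement) = 13.

13 measures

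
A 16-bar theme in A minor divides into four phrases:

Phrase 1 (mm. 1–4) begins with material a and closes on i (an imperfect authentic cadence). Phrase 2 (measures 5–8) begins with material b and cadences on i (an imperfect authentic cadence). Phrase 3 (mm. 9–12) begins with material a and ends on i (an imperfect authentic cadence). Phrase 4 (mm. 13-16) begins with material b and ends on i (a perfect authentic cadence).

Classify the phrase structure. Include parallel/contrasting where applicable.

Four phrases in two halves: the first half (mm. 1–8) ends with an imperfect authentic cadence, the second (bars 9–16) with a perfect authentic cadence — a large antecedent–consequent pair, i.e. a double period.
Phrase 3 begins with the same material as phrase 1, making it parallel.

parallel double period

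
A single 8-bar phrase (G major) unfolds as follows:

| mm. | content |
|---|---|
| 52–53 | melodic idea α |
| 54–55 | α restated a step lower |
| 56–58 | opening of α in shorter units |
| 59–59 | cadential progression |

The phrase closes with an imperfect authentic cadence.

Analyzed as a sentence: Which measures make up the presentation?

measures 52–55

The presentation of a sentence is the basic idea (bars 52–53) plus its repetition (mm. 54-55); the presentation is therefore bars 52-55.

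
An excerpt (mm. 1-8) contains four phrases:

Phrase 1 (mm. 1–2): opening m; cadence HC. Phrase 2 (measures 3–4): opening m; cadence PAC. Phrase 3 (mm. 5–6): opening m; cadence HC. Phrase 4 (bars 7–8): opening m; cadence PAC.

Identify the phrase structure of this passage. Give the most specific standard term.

repeated period

The cadence pattern HC–PAC–HC–PAC is weak–strong twice, and phrases 3–4 restate phrases 1–2: a period heard twice, not a double period (which would end weakly at phrase 2).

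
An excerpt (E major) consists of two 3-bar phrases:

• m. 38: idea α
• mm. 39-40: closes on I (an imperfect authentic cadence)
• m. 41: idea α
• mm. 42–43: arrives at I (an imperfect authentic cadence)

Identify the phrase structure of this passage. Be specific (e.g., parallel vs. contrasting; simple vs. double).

repeated phrase

Both phrases have the same opening (α) and the same cadence (imperfect authentic cadence): the second is a restatement, not a consequent, so this is a repeated phrase rather than a period.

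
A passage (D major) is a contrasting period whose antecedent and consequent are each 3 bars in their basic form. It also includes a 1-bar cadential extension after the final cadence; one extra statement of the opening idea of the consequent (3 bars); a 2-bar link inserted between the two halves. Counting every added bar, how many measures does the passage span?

Basic contrasting period: 3 + 3 = 6 bars.
6 (basic form) + 1 (cadential extension) + 3 (extra statement) + 2 (link) = 12.

12 measures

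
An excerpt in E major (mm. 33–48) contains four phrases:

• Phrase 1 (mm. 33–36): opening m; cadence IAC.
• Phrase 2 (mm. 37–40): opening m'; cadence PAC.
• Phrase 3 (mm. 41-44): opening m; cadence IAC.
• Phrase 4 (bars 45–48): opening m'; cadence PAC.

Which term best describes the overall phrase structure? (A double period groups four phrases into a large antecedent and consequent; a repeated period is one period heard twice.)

The cadence pattern IAC–PAC–IAC–PAC is weak–strong twice, and phrases 3–4 restate phrases 1–2: a period heard twice, not a double period (which would end weakly at phrase 2).

repeated period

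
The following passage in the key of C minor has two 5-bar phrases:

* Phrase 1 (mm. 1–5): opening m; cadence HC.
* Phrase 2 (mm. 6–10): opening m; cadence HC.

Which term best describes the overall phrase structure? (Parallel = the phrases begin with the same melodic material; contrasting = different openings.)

Both phrases have the same opening (m) and the same cadence (half cadence): the second is a restatement, not a consequent, so this is a repeated phrase rather than a period.

repeated phrase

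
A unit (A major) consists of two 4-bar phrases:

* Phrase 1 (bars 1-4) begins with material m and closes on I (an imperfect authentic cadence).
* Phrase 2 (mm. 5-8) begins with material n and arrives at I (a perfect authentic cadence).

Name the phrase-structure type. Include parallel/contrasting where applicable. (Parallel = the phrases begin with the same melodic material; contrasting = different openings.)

Phrase 1 ends with an imperfect authentic cadence (weaker) and phrase 2 with a perfect authentic cadence (stronger): antecedent + consequent = a period.
The two phrases open with different material (m / n), so the period is contrasting.

contrasting period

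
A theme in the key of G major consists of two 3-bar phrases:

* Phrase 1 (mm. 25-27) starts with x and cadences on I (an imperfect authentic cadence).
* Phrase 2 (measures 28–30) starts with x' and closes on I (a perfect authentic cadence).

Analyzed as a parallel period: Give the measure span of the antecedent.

The antecedent is the phrase ending with the weaker cadence (imperfect authentic cadence, phrase 1) and the consequent the one ending more conclusively (perfect authentic cadence, phrase 2); the antecedent is mm. 25–27.

measures 25–27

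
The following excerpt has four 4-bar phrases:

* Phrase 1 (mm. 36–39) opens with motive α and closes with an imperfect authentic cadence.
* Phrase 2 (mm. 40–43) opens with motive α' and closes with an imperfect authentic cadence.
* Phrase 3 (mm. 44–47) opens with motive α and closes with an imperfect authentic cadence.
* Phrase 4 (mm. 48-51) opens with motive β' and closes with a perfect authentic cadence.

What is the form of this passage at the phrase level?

parallel double period

Four phrases in two halves: the first half (mm. 36–43) ends with an imperfect authentic cadence, the second (measures 44–51) with a perfect authentic cadence — a large antecedent–consequent pair, i.e. a double period.
Phrase 3 begins with the same material as phrase 1, making it parallel.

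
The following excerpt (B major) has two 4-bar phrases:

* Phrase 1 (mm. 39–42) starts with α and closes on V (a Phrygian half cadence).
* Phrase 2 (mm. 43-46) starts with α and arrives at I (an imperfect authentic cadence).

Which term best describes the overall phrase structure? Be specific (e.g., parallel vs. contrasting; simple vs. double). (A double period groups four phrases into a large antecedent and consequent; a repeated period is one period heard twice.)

parallel period

Phrase 1 ends with a Phrygian half cadence (weaker) and phrase 2 with an imperfect authentic cadence (stronger): antecedent + consequent = a period.
The two phrases open with the same material (α / α), so the period is parallel.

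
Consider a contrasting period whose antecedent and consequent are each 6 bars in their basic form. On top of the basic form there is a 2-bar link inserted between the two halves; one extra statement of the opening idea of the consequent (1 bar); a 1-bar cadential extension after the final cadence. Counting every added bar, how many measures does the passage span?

16 measures

Basic contrasting period: 6 + 6 = 12 bars.
12 (basic form) + 2 (link) + 1 (extra statement) + 1 (cadential extension) = 16.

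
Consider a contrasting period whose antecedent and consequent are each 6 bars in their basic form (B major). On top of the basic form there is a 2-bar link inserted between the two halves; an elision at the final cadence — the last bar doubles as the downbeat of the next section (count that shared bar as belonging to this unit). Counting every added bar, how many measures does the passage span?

14 measures

Basic contrasting period: 6 + 6 = 12 bars.
12 (basic form) + 2 (link) = 14.
The elision shares a bar with the next section but does not change this unit's count.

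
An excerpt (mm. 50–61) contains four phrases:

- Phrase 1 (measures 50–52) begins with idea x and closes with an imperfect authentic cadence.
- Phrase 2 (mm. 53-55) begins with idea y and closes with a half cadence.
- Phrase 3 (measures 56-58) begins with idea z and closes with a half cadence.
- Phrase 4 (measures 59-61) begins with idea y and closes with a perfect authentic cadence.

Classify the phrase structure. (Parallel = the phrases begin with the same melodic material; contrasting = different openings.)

Four phrases in two halves: the first half (mm. 50-55) ends with a half cadence, the second (bars 56–61) with a perfect authentic cadence — a large antecedent–consequent pair, i.e. a double period.
Phrase 3 begins with different material from phrase 1, making it contrasting.

contrasting double period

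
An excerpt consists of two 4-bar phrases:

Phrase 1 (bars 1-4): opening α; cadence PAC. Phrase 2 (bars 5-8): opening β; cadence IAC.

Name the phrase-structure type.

phrase group

The second phrase closes with an imperfect authentic cadence, which is not stronger than the first phrase's perfect authentic cadence; without a weak→strong cadential pair there is no antecedent–consequent relationship, so this is a phrase group rather than a period.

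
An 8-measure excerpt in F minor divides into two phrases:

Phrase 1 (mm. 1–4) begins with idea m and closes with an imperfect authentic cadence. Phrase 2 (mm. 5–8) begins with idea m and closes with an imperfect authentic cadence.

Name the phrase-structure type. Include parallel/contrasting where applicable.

Both phrases have the same opening (m) and the same cadence (imperfect authentic cadence): the second is a restatement, not a consequent, so this is a repeated phrase rather than a period.

repeated phrase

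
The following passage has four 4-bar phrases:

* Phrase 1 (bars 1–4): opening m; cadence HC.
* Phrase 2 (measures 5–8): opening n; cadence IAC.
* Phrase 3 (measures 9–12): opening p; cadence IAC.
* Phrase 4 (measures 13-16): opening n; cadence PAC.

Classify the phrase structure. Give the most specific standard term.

Four phrases in two halves: the first half (bars 1–8) ends with an imperfect authentic cadence, the second (mm. 9-16) with a perfect authentic cadence — a large antecedent–consequent pair, i.e. a double period.
Phrase 3 begins with different material from phrase 1, making it contrasting.

contrasting double period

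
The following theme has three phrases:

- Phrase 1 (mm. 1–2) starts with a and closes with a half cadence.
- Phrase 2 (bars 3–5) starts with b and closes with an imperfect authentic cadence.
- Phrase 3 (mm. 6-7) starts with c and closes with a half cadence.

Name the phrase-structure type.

The final phrase closes with a half cadence, which is not stronger than the preceding imperfect authentic cadence; the 3 phrases lack an overall antecedent–consequent design and so form a phrase group.

phrase group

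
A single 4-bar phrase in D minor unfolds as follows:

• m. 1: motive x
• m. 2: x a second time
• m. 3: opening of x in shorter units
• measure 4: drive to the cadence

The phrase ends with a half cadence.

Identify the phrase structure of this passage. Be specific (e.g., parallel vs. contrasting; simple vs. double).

Basic idea (m. 1) + its repetition (bar 2) form the presentation; fragmentation and cadence (mm. 3–4) form the continuation — the 4-bar whole is a sentence.

sentence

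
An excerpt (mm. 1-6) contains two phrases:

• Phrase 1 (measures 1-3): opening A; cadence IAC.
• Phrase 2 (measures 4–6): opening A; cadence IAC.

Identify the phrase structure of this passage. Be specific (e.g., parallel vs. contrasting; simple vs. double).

Both phrases have the same opening (A) and the same cadence (imperfect authentic cadence): the second is a restatement, not a consequent, so this is a repeated phrase rather than a period.

repeated phrase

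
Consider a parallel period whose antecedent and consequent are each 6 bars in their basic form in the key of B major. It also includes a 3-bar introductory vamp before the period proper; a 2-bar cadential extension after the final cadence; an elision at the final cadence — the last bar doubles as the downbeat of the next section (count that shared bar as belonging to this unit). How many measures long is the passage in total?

Basic parallel period: 6 + 6 = 12 bars.
12 (basic form) + 3 (introduction) + 2 (cadential extension) = 17.
The elision shares a bar with the next section but does not change this unit's count.

17 measures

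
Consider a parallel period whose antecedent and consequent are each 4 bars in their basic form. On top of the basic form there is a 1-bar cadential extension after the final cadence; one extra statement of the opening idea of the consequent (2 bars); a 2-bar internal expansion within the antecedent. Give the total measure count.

13 measures

Basic parallel period: 4 + 4 = 8 bars.
8 (basic form) + 1 (cadential extension) + 2 (extra statement) + 2 (internal expansion) = 13.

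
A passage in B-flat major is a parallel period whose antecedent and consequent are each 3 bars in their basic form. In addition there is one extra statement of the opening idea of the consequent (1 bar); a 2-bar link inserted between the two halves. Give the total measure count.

Basic parallel period: 3 + 3 = 6 bars.
6 (basic form) + 1 (extra statement) + 2 (link) = 9.

9 measures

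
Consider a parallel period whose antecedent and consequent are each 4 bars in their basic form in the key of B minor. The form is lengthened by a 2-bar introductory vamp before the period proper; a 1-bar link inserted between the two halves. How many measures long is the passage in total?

11 measures

Basic parallel period: 4 + 4 = 8 bars.
8 (basic form) + 2 (introduction) + 1 (link) = 11.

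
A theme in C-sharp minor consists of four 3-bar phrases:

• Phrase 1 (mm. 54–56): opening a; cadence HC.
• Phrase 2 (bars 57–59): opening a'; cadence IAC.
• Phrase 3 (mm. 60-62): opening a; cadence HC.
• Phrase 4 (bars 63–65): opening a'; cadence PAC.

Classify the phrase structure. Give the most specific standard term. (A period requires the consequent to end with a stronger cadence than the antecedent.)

Four phrases in two halves: the first half (mm. 54-59) ends with an imperfect authentic cadence, the second (mm. 60–65) with a perfect authentic cadence — a large antecedent–consequent pair, i.e. a double period.
Phrase 3 begins with the same material as phrase 1, making it parallel.

parallel double period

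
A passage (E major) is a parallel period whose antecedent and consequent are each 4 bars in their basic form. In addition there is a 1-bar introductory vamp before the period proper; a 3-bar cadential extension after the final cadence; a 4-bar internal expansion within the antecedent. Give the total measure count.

16 measures

Basic parallel period: 4 + 4 = 8 bars.
8 (basic form) + 1 (introduction) + 3 (cadential extension) + 4 (internal expansion) = 16.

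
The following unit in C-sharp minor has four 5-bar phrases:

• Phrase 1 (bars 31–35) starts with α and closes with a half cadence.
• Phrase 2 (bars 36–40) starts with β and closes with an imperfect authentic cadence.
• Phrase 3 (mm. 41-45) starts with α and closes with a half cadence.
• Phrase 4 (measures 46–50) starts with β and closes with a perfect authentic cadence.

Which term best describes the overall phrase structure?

Four phrases in two halves: the first half (mm. 31–40) ends with an imperfect authentic cadence, the second (measures 41–50) with a perfect authentic cadence — a large antecedent–consequent pair, i.e. a double period.
Phrase 3 begins with the same material as phrase 1, making it parallel.

parallel double period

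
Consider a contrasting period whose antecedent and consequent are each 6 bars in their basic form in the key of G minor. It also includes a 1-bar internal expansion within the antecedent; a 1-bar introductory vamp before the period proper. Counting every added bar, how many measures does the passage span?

14 measures

Basic contrasting period: 6 + 6 = 12 bars.
12 (basic form) + 1 (internal expansion) + 1 (introduction) = 14.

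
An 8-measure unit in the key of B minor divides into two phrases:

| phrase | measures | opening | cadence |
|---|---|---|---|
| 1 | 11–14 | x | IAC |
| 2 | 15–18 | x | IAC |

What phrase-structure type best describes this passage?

Both phrases have the same opening (x) and the same cadence (imperfect authentic cadence): the second is a restatement, not a consequent, so this is a repeated phrase rather than a period.

repeated phrase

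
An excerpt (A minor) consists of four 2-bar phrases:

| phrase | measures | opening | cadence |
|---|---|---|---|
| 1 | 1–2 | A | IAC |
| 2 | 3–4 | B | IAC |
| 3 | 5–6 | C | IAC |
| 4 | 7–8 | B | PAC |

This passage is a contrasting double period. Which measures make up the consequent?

In a double period the four phrases pair into a large antecedent (phrases 1–2, ending imperfect authentic cadence) and a large consequent (phrases 3–4, ending perfect authentic cadence). The consequent spans measures 5–8.

measures 5–8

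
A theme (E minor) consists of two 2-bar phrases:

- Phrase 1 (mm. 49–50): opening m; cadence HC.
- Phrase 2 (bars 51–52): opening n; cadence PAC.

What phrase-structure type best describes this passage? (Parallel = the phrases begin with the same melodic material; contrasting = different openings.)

Phrase 1 ends with a half cadence (weaker) and phrase 2 with a perfect authentic cadence (stronger): antecedent + consequent = a period.
The two phrases open with different material (m / n), so the period is contrasting.

contrasting period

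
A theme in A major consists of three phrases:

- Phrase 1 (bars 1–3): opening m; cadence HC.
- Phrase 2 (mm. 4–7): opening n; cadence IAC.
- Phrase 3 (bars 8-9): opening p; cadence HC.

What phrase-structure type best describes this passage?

phrase group

The final phrase closes with a half cadence, which is not stronger than the preceding imperfect authentic cadence; the 3 phrases lack an overall antecedent–consequent design and so form a phrase group.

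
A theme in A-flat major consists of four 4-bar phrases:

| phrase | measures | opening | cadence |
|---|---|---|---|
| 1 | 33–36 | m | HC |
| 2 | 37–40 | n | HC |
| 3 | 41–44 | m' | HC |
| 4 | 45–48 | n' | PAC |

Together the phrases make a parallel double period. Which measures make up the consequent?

measures 41–48

In a double period the first pair of phrases (ending half cadence) is the large antecedent and the second pair (ending perfect authentic cadence) is the large consequent; the consequent is measures 41–48.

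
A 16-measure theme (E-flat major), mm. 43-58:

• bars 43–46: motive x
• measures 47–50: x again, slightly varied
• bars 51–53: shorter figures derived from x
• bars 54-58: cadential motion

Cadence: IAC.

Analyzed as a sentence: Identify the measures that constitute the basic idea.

measures 43–46

The presentation of a sentence is the basic idea (mm. 43–46) plus its repetition (mm. 47-50); the basic idea is therefore measures 43-46.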